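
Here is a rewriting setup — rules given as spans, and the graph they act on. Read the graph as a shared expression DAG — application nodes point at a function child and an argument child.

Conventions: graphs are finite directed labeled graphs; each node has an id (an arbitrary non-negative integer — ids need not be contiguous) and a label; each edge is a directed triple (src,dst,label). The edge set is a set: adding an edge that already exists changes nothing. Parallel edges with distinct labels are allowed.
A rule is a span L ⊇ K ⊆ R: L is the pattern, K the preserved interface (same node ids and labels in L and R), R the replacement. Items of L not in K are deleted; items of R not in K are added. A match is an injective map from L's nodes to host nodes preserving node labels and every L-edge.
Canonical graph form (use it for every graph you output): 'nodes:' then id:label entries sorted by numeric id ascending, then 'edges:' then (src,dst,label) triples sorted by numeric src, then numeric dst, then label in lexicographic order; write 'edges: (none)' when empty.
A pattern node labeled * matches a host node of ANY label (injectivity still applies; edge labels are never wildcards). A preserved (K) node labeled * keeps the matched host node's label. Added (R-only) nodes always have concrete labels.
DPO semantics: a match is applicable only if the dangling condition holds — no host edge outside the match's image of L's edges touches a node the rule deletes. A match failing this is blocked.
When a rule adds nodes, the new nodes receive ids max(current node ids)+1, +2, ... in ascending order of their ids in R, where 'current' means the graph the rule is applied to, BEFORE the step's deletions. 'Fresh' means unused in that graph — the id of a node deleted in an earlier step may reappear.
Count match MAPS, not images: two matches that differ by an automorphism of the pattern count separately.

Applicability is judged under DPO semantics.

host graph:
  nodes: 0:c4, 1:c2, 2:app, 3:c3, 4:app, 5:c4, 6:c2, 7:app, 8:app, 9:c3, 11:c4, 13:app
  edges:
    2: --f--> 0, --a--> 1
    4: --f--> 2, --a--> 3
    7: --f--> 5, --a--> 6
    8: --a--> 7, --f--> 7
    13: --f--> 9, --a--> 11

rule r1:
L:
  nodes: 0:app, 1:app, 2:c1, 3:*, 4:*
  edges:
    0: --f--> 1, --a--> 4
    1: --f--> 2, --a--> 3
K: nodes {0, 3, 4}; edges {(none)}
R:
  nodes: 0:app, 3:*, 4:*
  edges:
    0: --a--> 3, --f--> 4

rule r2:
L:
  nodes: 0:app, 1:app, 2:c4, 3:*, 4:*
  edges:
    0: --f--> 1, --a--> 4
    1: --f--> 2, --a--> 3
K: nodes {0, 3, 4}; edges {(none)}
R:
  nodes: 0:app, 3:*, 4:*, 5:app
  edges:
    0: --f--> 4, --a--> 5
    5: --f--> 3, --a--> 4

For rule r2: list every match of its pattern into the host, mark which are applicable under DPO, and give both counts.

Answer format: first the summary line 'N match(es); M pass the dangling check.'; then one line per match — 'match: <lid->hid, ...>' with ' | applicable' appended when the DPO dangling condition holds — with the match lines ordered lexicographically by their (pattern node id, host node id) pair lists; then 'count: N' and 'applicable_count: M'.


1 match(es); 1 pass the dangling check.
match: 0->4, 1->2, 2->0, 3->1, 4->3 | applicable
count: 1
applicable_count: 1


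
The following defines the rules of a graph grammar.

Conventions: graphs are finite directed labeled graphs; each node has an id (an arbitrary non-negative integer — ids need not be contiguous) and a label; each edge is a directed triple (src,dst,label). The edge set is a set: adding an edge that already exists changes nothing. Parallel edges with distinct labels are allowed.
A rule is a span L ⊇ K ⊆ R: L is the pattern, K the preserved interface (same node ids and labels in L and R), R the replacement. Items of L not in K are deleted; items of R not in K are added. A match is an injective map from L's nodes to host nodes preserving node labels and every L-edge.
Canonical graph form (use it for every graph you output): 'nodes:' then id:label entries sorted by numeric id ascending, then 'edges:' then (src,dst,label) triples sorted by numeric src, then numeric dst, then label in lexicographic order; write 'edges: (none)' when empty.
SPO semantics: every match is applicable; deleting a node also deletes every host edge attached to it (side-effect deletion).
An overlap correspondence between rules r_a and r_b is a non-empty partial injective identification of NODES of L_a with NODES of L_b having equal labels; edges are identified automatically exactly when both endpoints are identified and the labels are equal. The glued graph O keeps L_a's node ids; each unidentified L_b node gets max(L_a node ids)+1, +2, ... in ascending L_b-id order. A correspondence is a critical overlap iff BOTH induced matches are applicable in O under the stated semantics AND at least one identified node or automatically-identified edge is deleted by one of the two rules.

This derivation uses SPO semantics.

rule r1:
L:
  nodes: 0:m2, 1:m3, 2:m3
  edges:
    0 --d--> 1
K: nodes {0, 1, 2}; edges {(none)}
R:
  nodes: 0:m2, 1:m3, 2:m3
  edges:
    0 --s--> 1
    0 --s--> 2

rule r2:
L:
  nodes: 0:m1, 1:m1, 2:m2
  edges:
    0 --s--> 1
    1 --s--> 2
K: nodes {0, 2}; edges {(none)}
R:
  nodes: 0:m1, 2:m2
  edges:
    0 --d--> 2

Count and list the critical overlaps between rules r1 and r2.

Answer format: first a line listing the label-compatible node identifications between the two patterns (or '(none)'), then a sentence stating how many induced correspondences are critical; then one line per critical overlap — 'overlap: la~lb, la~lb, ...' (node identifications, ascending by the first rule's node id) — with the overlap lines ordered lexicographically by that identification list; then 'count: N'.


label-compatible node identifications between L(r1) and L(r2): 0~2
0 of the induced correspondences are critical overlaps of r1 and r2.
count: 0


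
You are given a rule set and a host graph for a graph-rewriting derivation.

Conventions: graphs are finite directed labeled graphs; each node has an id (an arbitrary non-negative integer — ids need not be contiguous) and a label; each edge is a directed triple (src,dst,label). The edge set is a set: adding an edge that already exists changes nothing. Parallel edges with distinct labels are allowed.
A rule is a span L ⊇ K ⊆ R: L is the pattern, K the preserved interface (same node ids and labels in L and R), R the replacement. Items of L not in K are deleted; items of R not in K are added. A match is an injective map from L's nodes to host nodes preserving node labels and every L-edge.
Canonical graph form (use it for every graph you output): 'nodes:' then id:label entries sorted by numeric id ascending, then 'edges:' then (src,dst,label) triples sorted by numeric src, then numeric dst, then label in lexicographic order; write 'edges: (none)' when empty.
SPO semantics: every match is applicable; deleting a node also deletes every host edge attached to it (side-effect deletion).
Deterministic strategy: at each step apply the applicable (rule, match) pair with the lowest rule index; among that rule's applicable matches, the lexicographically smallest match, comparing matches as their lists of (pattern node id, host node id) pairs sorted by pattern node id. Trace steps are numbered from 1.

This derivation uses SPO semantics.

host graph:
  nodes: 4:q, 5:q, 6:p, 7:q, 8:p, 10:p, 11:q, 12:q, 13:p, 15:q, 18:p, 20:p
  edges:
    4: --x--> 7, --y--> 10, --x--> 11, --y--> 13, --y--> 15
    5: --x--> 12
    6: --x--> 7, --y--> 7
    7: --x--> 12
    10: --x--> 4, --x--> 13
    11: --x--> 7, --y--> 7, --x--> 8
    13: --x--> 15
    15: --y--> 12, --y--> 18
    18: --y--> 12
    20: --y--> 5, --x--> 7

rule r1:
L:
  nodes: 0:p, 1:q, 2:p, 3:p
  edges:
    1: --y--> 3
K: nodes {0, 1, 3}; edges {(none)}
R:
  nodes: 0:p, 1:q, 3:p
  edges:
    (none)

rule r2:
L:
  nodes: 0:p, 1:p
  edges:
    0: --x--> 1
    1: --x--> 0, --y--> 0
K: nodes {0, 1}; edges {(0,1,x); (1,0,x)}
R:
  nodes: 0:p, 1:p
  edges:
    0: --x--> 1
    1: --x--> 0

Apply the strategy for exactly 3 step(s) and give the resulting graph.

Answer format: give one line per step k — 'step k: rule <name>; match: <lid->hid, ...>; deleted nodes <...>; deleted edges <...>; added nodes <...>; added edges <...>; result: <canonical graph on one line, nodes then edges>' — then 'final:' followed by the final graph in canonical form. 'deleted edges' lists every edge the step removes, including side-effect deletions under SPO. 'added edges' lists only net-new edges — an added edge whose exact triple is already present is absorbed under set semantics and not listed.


step 1: rule r1; match: 0->6, 1->4, 2->8, 3->10; deleted nodes 8; deleted edges (4,10,y); (11,8,x); added nodes (none); added edges (none); result: nodes: 4:q, 5:q, 6:p, 7:q, 10:p, 11:q, 12:q, 13:p, 15:q, 18:p, 20:p edges: (4,7,x); (4,11,x); (4,13,y); (4,15,y); (5,12,x); (6,7,x); (6,7,y); (7,12,x); (10,4,x); (10,13,x); (11,7,x); (11,7,y); (13,15,x); (15,12,y); (15,18,y); (18,12,y); (20,5,y); (20,7,x)
step 2: rule r1; match: 0->6, 1->4, 2->10, 3->13; deleted nodes 10; deleted edges (4,13,y); (10,4,x); (10,13,x); added nodes (none); added edges (none); result: nodes: 4:q, 5:q, 6:p, 7:q, 11:q, 12:q, 13:p, 15:q, 18:p, 20:p edges: (4,7,x); (4,11,x); (4,15,y); (5,12,x); (6,7,x); (6,7,y); (7,12,x); (11,7,x); (11,7,y); (13,15,x); (15,12,y); (15,18,y); (18,12,y); (20,5,y); (20,7,x)
step 3: rule r1; match: 0->6, 1->15, 2->13, 3->18; deleted nodes 13; deleted edges (13,15,x); (15,18,y); added nodes (none); added edges (none); result: nodes: 4:q, 5:q, 6:p, 7:q, 11:q, 12:q, 15:q, 18:p, 20:p edges: (4,7,x); (4,11,x); (4,15,y); (5,12,x); (6,7,x); (6,7,y); (7,12,x); (11,7,x); (11,7,y); (15,12,y); (18,12,y); (20,5,y); (20,7,x)
final:
nodes: 4:q, 5:q, 6:p, 7:q, 11:q, 12:q, 15:q, 18:p, 20:p
edges: (4,7,x); (4,11,x); (4,15,y); (5,12,x); (6,7,x); (6,7,y); (7,12,x); (11,7,x); (11,7,y); (15,12,y); (18,12,y); (20,5,y); (20,7,x)


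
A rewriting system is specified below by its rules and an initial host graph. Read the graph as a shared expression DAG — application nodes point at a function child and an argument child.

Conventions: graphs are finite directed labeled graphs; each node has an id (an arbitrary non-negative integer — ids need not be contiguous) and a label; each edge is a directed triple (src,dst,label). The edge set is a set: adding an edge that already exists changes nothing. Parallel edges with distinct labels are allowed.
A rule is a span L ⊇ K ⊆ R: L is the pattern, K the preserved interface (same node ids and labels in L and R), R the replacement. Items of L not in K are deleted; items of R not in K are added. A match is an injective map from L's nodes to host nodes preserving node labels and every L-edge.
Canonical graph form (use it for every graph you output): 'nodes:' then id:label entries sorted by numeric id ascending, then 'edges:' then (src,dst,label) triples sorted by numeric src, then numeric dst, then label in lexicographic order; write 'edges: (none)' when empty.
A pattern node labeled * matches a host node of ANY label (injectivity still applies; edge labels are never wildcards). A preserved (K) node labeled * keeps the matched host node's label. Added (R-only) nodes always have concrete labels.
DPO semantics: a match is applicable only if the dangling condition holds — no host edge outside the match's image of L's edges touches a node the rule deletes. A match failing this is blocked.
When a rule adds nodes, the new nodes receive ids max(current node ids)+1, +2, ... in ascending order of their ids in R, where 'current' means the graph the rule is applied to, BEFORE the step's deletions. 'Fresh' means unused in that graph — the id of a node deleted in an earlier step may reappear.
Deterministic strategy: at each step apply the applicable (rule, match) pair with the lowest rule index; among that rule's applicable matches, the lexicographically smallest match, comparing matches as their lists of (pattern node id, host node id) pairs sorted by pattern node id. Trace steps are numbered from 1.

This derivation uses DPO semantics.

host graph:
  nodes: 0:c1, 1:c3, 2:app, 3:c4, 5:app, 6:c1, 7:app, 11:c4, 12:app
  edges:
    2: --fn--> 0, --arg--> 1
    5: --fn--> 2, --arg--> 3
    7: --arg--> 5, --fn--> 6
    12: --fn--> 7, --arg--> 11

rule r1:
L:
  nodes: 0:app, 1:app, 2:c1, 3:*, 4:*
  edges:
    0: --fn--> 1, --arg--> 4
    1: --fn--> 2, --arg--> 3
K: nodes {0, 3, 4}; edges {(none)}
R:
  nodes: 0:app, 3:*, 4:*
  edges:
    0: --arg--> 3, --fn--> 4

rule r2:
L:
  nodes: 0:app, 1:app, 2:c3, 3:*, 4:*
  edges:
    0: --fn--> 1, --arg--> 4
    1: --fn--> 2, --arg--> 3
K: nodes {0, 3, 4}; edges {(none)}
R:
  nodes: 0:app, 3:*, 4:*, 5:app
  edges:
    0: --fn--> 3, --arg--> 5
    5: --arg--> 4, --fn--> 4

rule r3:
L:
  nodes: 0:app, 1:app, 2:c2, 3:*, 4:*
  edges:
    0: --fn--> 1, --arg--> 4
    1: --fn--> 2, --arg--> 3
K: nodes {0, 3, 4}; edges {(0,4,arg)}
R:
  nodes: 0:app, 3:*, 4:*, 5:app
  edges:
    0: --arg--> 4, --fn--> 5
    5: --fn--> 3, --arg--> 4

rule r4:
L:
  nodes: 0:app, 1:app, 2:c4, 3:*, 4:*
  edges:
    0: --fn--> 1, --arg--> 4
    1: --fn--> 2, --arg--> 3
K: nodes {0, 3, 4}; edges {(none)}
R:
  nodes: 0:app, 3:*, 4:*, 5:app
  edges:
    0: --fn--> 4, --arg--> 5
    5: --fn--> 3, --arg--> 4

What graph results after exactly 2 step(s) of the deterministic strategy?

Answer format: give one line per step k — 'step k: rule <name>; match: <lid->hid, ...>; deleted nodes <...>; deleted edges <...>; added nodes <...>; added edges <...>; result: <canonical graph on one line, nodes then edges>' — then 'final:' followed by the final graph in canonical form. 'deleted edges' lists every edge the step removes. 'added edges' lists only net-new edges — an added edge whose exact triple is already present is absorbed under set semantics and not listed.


step 1: rule r1; match: 0->5, 1->2, 2->0, 3->1, 4->3; deleted nodes 0, 2; deleted edges (2,0,fn); (2,1,arg); (5,2,fn); (5,3,arg); added nodes (none); added edges (5,1,arg); (5,3,fn); result: nodes: 1:c3, 3:c4, 5:app, 6:c1, 7:app, 11:c4, 12:app edges: (5,1,arg); (5,3,fn); (7,5,arg); (7,6,fn); (12,7,fn); (12,11,arg)
step 2: rule r1; match: 0->12, 1->7, 2->6, 3->5, 4->11; deleted nodes 6, 7; deleted edges (7,5,arg); (7,6,fn); (12,7,fn); (12,11,arg); added nodes (none); added edges (12,5,arg); (12,11,fn); result: nodes: 1:c3, 3:c4, 5:app, 11:c4, 12:app edges: (5,1,arg); (5,3,fn); (12,5,arg); (12,11,fn)
final:
nodes: 1:c3, 3:c4, 5:app, 11:c4, 12:app
edges: (5,1,arg); (5,3,fn); (12,5,arg); (12,11,fn)


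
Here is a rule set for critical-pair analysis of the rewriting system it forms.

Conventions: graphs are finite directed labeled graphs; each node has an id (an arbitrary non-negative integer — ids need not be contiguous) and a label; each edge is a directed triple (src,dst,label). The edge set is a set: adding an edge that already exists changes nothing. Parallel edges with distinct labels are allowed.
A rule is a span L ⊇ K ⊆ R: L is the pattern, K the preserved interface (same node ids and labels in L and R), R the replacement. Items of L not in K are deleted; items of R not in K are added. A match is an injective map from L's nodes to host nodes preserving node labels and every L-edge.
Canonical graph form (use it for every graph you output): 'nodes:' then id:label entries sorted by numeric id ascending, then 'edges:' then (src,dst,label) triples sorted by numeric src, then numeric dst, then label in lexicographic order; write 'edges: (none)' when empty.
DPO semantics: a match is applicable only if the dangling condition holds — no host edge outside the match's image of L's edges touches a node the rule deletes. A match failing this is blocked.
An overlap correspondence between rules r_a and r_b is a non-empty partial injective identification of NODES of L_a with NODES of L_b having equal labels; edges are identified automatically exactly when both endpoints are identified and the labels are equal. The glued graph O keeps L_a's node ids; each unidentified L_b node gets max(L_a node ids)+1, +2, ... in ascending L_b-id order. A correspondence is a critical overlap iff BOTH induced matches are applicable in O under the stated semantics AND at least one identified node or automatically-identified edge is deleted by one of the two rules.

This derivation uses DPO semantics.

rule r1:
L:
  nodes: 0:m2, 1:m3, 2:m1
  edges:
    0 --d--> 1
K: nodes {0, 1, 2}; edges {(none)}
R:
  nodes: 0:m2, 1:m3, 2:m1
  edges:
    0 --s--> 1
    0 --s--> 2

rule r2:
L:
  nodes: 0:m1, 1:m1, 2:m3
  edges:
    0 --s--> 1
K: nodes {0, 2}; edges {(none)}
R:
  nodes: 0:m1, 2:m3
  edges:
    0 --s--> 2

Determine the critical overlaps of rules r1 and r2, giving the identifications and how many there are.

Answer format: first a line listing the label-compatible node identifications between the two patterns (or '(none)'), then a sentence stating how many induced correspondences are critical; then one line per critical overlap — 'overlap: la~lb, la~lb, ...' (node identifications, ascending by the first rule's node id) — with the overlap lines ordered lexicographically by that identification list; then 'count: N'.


label-compatible node identifications between L(r1) and L(r2): 1~2, 2~0, 2~1
2 of the induced correspondences are critical overlaps of r1 and r2.
overlap: 1~2, 2~1
overlap: 2~1
count: 2


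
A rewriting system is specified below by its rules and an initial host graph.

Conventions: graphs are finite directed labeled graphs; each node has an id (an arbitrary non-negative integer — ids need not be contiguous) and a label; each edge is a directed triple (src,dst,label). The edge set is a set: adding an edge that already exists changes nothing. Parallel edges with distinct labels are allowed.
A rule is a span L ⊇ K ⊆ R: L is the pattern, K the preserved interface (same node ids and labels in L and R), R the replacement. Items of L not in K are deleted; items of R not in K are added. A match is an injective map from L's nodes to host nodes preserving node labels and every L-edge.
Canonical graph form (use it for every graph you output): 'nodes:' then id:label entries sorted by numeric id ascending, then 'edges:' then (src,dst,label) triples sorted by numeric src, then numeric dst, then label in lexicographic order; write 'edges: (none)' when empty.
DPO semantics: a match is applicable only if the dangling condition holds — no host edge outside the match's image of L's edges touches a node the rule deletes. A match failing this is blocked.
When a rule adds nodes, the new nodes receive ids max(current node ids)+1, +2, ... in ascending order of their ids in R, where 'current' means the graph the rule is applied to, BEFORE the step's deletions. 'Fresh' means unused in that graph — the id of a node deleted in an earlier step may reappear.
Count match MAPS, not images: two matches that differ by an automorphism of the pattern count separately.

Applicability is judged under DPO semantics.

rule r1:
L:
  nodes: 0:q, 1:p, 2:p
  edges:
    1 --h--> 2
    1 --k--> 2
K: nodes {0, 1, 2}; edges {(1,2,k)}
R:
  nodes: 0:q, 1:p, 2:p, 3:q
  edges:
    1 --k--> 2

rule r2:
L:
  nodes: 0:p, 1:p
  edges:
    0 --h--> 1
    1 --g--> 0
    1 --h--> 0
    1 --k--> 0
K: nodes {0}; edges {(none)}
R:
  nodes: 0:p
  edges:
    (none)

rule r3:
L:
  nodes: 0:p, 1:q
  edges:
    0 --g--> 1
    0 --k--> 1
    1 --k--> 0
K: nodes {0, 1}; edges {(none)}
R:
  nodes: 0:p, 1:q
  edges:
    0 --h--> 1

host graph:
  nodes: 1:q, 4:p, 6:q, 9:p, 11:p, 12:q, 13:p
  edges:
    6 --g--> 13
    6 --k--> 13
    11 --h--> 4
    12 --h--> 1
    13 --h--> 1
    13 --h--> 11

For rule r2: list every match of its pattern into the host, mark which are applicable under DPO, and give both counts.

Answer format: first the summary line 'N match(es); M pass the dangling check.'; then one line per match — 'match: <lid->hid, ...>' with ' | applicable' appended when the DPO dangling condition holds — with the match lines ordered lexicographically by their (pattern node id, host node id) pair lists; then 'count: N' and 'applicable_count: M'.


0 match(es); 0 pass the dangling check.
count: 0
applicable_count: 0


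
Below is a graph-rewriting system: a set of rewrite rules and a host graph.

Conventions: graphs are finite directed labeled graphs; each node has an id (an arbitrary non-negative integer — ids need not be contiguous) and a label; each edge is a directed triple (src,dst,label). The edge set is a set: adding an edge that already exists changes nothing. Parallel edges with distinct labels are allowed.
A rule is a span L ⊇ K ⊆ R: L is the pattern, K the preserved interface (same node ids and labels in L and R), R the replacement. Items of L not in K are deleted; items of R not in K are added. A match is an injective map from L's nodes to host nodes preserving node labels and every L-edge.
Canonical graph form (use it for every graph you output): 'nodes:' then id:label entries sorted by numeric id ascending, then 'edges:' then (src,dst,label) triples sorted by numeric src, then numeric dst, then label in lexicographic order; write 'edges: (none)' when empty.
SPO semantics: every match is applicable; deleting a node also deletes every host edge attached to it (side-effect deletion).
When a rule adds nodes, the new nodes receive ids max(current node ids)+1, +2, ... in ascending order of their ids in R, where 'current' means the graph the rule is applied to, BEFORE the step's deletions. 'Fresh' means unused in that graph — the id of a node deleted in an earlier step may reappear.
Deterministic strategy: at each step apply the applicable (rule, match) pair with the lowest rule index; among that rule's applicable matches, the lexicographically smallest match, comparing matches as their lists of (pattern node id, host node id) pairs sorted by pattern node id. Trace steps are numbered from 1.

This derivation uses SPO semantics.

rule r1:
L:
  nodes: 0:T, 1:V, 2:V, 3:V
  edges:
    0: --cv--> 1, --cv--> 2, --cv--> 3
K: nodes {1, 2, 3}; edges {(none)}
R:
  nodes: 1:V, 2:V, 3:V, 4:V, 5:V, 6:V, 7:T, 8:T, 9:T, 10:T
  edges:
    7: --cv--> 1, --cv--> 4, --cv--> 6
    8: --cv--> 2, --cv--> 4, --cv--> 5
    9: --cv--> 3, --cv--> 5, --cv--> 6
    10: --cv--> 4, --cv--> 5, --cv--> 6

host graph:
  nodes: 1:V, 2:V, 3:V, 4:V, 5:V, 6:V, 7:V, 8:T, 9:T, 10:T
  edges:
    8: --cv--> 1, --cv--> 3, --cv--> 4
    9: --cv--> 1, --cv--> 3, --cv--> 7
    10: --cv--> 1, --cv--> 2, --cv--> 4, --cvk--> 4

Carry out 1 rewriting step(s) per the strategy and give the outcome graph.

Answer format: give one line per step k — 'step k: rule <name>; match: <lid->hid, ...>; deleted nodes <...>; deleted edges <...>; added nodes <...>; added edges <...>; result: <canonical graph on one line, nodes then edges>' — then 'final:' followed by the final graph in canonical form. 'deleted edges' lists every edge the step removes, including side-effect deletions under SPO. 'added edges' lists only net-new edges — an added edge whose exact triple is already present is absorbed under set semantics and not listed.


step 1: rule r1; match: 0->8, 1->1, 2->3, 3->4; deleted nodes 8; deleted edges (8,1,cv); (8,3,cv); (8,4,cv); added nodes 11, 12, 13, 14, 15, 16, 17; added edges (14,1,cv); (14,11,cv); (14,13,cv); (15,3,cv); (15,11,cv); (15,12,cv); (16,4,cv); (16,12,cv); (16,13,cv); (17,11,cv); (17,12,cv); (17,13,cv); result: nodes: 1:V, 2:V, 3:V, 4:V, 5:V, 6:V, 7:V, 9:T, 10:T, 11:V, 12:V, 13:V, 14:T, 15:T, 16:T, 17:T edges: (9,1,cv); (9,3,cv); (9,7,cv); (10,1,cv); (10,2,cv); (10,4,cv); (10,4,cvk); (14,1,cv); (14,11,cv); (14,13,cv); (15,3,cv); (15,11,cv); (15,12,cv); (16,4,cv); (16,12,cv); (16,13,cv); (17,11,cv); (17,12,cv); (17,13,cv)
final:
nodes: 1:V, 2:V, 3:V, 4:V, 5:V, 6:V, 7:V, 9:T, 10:T, 11:V, 12:V, 13:V, 14:T, 15:T, 16:T, 17:T
edges: (9,1,cv); (9,3,cv); (9,7,cv); (10,1,cv); (10,2,cv); (10,4,cv); (10,4,cvk); (14,1,cv); (14,11,cv); (14,13,cv); (15,3,cv); (15,11,cv); (15,12,cv); (16,4,cv); (16,12,cv); (16,13,cv); (17,11,cv); (17,12,cv); (17,13,cv)


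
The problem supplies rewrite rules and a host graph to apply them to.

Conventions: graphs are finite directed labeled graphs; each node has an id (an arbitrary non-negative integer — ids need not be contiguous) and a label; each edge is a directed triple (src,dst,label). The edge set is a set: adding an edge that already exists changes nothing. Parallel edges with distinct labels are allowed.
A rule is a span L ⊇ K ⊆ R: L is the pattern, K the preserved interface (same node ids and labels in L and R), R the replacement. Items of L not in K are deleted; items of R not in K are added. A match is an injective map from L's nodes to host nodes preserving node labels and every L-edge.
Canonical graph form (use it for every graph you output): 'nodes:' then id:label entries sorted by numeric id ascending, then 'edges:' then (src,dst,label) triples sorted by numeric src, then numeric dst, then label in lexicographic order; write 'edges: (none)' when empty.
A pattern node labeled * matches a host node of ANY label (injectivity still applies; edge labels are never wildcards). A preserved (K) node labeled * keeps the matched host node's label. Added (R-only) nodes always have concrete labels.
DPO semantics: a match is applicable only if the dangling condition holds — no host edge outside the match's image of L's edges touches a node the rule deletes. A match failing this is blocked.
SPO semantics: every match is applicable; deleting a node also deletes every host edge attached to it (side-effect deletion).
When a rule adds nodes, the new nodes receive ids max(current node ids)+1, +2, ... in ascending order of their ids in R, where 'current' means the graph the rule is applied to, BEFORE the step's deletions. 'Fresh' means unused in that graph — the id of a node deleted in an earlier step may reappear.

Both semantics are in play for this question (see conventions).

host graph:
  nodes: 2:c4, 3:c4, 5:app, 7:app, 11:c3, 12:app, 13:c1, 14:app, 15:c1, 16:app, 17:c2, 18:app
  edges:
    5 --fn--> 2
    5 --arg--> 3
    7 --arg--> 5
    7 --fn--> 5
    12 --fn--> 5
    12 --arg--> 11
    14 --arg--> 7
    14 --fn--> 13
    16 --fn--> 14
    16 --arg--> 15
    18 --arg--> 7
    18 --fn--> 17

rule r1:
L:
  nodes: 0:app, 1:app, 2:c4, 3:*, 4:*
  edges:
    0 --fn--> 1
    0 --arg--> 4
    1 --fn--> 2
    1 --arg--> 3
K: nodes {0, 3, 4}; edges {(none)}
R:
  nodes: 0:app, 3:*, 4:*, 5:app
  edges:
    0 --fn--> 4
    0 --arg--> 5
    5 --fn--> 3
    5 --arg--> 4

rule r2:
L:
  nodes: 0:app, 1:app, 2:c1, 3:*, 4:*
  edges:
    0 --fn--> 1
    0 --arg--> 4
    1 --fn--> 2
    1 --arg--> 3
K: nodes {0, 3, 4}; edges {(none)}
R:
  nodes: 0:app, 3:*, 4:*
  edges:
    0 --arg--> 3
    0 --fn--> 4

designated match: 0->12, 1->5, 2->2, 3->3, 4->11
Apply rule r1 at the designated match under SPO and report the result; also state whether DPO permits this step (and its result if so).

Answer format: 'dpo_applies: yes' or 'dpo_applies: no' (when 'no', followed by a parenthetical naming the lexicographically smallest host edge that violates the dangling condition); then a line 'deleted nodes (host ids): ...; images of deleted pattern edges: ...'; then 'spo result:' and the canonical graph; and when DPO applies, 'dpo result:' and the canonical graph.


dpo_applies: no
(the rule deletes node 5, which keeps host edge (7,5,arg) outside the match image — the dangling condition fails, DPO blocks; SPO proceeds and side-deletes such edges)
deleted nodes (host ids): 2, 5; images of deleted pattern edges: (5,2,fn); (5,3,arg); (12,5,fn); (12,11,arg)
spo result:
nodes: 3:c4, 7:app, 11:c3, 12:app, 13:c1, 14:app, 15:c1, 16:app, 17:c2, 18:app, 19:app
edges: (12,11,fn); (12,19,arg); (14,7,arg); (14,13,fn); (16,14,fn); (16,15,arg); (18,7,arg); (18,17,fn); (19,3,fn); (19,11,arg)


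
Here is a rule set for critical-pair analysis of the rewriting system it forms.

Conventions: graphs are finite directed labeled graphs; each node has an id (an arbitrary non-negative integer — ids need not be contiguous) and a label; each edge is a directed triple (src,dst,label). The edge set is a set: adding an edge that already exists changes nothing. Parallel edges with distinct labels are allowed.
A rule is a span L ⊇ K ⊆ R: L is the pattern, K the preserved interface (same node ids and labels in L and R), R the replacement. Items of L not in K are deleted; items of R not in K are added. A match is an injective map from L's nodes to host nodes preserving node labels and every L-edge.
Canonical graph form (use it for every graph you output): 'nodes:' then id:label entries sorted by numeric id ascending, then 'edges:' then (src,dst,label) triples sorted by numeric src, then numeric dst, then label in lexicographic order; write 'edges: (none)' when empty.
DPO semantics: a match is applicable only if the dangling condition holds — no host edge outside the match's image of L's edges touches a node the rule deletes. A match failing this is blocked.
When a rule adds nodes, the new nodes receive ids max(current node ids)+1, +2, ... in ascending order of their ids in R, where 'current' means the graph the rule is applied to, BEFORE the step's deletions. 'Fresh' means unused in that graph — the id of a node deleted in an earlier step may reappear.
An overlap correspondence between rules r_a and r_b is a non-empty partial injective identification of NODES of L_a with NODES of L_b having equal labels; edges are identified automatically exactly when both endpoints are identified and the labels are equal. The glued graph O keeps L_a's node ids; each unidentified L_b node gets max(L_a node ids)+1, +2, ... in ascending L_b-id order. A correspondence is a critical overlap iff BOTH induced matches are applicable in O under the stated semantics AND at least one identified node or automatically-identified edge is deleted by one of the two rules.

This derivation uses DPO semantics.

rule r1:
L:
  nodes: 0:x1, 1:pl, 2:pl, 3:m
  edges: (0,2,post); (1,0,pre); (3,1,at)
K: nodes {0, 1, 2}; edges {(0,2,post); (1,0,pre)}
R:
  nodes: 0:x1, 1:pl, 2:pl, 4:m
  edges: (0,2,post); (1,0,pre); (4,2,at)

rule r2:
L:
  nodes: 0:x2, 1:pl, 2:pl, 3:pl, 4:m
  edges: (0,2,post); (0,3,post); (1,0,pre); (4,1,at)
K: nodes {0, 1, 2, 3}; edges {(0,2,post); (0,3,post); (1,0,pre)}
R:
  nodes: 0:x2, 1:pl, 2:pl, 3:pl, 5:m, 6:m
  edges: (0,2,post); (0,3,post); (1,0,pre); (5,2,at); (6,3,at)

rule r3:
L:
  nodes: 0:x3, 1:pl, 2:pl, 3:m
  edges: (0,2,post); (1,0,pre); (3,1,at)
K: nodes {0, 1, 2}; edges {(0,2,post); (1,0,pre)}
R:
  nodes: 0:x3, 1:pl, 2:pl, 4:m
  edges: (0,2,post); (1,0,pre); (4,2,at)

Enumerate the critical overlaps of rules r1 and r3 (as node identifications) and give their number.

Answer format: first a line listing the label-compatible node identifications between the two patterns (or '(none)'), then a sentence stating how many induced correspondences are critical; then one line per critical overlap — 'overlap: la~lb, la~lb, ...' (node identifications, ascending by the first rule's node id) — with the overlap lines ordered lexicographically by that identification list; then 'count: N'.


label-compatible node identifications between L(r1) and L(r3): 1~1, 1~2, 2~1, 2~2, 3~3
2 of the induced correspondences are critical overlaps of r1 and r3.
overlap: 1~1, 2~2, 3~3
overlap: 1~1, 3~3
count: 2


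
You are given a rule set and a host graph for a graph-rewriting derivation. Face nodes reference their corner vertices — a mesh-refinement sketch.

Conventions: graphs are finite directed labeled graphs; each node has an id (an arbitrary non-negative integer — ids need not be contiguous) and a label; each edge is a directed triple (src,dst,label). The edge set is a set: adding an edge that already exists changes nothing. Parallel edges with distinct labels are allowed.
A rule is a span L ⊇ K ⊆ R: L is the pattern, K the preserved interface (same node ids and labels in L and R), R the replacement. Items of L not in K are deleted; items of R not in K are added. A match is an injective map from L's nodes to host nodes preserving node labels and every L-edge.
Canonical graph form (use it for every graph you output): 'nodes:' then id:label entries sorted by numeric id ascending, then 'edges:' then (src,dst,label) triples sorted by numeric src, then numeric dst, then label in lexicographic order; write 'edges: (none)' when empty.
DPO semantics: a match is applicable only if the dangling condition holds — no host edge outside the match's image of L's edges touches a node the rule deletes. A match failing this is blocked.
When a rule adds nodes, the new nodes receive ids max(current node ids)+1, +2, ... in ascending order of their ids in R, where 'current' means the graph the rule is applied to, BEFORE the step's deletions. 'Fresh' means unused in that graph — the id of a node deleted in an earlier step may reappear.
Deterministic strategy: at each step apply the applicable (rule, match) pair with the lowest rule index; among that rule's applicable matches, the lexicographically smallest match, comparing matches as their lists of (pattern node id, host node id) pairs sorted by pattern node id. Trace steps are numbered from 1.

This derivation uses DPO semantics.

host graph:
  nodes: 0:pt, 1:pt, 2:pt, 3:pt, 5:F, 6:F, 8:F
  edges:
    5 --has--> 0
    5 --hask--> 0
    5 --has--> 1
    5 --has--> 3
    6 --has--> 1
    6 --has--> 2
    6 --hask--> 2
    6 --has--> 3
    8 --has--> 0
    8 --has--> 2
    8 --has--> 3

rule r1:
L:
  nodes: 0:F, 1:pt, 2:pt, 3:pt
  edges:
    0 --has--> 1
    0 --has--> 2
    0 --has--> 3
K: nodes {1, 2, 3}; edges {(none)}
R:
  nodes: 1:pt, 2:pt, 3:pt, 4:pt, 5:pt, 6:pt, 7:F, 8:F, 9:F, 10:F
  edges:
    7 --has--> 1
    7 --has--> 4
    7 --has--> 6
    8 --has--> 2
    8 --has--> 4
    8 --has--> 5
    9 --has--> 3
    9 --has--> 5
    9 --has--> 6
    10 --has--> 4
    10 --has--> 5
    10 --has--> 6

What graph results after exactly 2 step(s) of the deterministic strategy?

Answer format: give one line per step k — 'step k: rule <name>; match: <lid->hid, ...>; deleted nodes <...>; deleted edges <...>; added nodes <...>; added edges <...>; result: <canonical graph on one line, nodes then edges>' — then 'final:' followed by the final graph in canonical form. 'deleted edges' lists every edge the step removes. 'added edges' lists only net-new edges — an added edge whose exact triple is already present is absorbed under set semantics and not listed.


step 1: rule r1; match: 0->8, 1->0, 2->2, 3->3; deleted nodes 8; deleted edges (8,0,has); (8,2,has); (8,3,has); added nodes 9, 10, 11, 12, 13, 14, 15; added edges (12,0,has); (12,9,has); (12,11,has); (13,2,has); (13,9,has); (13,10,has); (14,3,has); (14,10,has); (14,11,has); (15,9,has); (15,10,has); (15,11,has); result: nodes: 0:pt, 1:pt, 2:pt, 3:pt, 5:F, 6:F, 9:pt, 10:pt, 11:pt, 12:F, 13:F, 14:F, 15:F edges: (5,0,has); (5,0,hask); (5,1,has); (5,3,has); (6,1,has); (6,2,has); (6,2,hask); (6,3,has); (12,0,has); (12,9,has); (12,11,has); (13,2,has); (13,9,has); (13,10,has); (14,3,has); (14,10,has); (14,11,has); (15,9,has); (15,10,has); (15,11,has)
step 2: rule r1; match: 0->12, 1->0, 2->9, 3->11; deleted nodes 12; deleted edges (12,0,has); (12,9,has); (12,11,has); added nodes 16, 17, 18, 19, 20, 21, 22; added edges (19,0,has); (19,16,has); (19,18,has); (20,9,has); (20,16,has); (20,17,has); (21,11,has); (21,17,has); (21,18,has); (22,16,has); (22,17,has); (22,18,has); result: nodes: 0:pt, 1:pt, 2:pt, 3:pt, 5:F, 6:F, 9:pt, 10:pt, 11:pt, 13:F, 14:F, 15:F, 16:pt, 17:pt, 18:pt, 19:F, 20:F, 21:F, 22:F edges: (5,0,has); (5,0,hask); (5,1,has); (5,3,has); (6,1,has); (6,2,has); (6,2,hask); (6,3,has); (13,2,has); (13,9,has); (13,10,has); (14,3,has); (14,10,has); (14,11,has); (15,9,has); (15,10,has); (15,11,has); (19,0,has); (19,16,has); (19,18,has); (20,9,has); (20,16,has); (20,17,has); (21,11,has); (21,17,has); (21,18,has); (22,16,has); (22,17,has); (22,18,has)
final:
nodes: 0:pt, 1:pt, 2:pt, 3:pt, 5:F, 6:F, 9:pt, 10:pt, 11:pt, 13:F, 14:F, 15:F, 16:pt, 17:pt, 18:pt, 19:F, 20:F, 21:F, 22:F
edges: (5,0,has); (5,0,hask); (5,1,has); (5,3,has); (6,1,has); (6,2,has); (6,2,hask); (6,3,has); (13,2,has); (13,9,has); (13,10,has); (14,3,has); (14,10,has); (14,11,has); (15,9,has); (15,10,has); (15,11,has); (19,0,has); (19,16,has); (19,18,has); (20,9,has); (20,16,has); (20,17,has); (21,11,has); (21,17,has); (21,18,has); (22,16,has); (22,17,has); (22,18,has)


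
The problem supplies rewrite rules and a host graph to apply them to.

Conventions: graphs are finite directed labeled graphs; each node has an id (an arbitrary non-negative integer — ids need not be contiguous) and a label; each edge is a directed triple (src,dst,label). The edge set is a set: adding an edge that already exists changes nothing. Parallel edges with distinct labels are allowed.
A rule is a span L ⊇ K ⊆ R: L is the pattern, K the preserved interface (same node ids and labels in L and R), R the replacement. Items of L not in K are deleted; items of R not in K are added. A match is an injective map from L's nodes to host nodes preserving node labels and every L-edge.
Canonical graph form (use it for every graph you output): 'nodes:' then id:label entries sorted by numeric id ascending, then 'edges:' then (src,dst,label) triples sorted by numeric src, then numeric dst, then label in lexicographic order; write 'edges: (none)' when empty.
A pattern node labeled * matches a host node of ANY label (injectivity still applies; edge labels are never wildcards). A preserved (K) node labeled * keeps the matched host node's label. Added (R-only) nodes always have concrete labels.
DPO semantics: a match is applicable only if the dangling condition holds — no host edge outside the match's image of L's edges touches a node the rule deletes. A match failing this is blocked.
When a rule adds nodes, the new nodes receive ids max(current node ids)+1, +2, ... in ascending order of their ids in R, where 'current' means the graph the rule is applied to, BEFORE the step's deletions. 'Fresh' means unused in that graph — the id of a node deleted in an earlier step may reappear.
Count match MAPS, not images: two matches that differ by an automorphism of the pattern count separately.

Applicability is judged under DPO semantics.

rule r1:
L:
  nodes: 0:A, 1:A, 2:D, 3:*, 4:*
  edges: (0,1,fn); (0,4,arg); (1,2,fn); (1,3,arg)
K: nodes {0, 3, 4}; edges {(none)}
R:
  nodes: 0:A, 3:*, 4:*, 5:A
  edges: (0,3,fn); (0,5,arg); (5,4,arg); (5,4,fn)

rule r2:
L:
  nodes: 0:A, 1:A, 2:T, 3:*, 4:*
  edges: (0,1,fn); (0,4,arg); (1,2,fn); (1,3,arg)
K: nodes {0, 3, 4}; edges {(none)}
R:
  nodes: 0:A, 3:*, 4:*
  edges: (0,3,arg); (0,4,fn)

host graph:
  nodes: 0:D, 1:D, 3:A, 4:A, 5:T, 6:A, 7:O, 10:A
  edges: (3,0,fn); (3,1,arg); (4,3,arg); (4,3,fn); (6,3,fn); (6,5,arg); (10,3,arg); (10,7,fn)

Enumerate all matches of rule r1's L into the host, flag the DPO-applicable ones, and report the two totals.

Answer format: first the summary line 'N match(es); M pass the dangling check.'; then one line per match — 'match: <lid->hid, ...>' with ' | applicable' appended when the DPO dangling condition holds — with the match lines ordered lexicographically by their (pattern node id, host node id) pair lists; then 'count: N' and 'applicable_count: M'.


1 match(es); 0 pass the dangling check.
match: 0->6, 1->3, 2->0, 3->1, 4->5
count: 1
applicable_count: 0


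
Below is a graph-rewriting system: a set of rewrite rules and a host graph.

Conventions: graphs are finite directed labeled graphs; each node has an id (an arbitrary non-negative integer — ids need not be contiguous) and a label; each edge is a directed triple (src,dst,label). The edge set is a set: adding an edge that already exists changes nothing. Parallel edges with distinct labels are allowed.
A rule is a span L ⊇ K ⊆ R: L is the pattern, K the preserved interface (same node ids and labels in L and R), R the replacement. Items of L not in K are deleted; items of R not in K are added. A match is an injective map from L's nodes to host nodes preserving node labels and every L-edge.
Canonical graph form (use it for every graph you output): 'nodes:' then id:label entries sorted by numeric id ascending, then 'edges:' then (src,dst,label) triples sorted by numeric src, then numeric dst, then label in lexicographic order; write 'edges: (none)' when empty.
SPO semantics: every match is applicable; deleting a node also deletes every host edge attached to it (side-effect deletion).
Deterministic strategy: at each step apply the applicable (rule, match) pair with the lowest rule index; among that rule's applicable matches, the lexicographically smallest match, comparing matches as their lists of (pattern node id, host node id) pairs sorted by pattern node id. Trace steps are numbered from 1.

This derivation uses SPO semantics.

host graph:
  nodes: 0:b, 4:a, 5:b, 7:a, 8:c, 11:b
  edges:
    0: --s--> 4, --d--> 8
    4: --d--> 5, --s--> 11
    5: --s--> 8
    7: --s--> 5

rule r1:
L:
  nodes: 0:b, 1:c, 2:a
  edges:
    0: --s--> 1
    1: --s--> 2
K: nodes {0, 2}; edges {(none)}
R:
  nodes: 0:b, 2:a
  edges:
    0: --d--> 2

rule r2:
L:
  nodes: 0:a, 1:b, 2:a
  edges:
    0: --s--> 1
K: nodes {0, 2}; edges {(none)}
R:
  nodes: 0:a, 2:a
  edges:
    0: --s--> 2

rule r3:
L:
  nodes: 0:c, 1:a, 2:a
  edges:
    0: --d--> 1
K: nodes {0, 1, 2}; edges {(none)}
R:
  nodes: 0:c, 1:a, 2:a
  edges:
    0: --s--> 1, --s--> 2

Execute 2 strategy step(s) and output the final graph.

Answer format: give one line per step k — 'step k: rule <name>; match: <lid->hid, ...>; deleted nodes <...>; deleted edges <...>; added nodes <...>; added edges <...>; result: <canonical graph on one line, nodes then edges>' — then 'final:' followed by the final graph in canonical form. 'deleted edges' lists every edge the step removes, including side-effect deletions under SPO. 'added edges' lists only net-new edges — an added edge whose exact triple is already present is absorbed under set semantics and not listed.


step 1: rule r2; match: 0->4, 1->11, 2->7; deleted nodes 11; deleted edges (4,11,s); added nodes (none); added edges (4,7,s); result: nodes: 0:b, 4:a, 5:b, 7:a, 8:c edges: (0,4,s); (0,8,d); (4,5,d); (4,7,s); (5,8,s); (7,5,s)
step 2: rule r2; match: 0->7, 1->5, 2->4; deleted nodes 5; deleted edges (4,5,d); (5,8,s); (7,5,s); added nodes (none); added edges (7,4,s); result: nodes: 0:b, 4:a, 7:a, 8:c edges: (0,4,s); (0,8,d); (4,7,s); (7,4,s)
final:
nodes: 0:b, 4:a, 7:a, 8:c
edges: (0,4,s); (0,8,d); (4,7,s); (7,4,s)
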